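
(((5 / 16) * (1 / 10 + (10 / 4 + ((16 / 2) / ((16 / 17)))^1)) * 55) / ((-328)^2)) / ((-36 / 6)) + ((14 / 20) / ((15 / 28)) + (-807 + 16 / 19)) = -804.85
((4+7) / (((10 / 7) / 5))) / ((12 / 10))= 385 / 12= 32.08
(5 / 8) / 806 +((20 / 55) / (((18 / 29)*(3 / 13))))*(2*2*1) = 19448653 / 1915056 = 10.16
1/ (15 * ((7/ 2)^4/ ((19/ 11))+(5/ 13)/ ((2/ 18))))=3952/ 5355345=0.00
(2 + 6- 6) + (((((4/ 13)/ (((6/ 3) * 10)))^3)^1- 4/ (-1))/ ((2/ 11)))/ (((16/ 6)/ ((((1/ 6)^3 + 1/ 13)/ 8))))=22857222673/ 10967424000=2.08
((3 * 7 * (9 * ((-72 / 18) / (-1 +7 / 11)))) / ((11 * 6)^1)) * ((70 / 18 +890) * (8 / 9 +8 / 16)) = 1407875 / 36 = 39107.64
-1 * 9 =-9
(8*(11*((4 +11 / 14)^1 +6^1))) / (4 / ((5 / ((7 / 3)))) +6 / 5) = 49830 / 161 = 309.50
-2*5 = -10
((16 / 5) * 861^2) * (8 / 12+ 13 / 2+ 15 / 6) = 114657648 / 5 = 22931529.60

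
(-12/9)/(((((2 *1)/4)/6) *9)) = -16/9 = -1.78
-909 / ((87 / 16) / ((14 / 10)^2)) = -327.66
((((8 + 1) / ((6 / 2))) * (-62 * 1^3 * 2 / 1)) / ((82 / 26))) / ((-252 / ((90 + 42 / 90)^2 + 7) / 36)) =138023.45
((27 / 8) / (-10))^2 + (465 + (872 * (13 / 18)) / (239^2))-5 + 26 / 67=101516111569027 / 220441363200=460.51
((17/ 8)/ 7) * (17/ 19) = 289/ 1064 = 0.27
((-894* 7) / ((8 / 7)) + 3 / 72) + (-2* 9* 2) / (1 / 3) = -134009 / 24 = -5583.71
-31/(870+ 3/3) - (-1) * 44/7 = 38107/6097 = 6.25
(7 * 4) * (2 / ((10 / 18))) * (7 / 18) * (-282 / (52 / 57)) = -787626 / 65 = -12117.32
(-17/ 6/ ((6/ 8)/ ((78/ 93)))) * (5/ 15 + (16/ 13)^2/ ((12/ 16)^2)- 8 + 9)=-416432/ 32643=-12.76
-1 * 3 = -3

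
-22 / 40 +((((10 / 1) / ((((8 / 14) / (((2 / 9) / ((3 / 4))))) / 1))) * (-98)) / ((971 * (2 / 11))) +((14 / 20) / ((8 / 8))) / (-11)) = -4028099 / 1153548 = -3.49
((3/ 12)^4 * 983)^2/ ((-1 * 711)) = -966289/ 46596096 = -0.02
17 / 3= 5.67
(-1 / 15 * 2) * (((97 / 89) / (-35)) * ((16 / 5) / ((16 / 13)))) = 2522 / 233625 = 0.01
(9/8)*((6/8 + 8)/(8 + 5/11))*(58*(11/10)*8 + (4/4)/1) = 590667/992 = 595.43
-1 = -1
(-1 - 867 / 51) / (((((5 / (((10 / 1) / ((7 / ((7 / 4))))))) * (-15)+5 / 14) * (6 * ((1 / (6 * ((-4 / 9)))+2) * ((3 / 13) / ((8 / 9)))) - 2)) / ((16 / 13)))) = 129024 / 91715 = 1.41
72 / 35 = 2.06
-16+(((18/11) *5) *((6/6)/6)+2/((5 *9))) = -7223/495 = -14.59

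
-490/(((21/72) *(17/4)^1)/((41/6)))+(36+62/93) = -135890/51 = -2664.51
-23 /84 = -0.27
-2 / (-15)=2 / 15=0.13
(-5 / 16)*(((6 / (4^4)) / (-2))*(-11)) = -165 / 4096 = -0.04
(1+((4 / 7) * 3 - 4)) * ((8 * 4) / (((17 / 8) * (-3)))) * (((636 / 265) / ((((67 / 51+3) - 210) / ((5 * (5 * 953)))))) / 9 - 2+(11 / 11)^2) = -25690368 / 124831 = -205.80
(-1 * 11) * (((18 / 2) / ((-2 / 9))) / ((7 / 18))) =8019 / 7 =1145.57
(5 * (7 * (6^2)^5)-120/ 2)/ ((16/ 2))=529079025/ 2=264539512.50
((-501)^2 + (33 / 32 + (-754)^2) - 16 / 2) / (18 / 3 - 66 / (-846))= 3697629261 / 27424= 134831.87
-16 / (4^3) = -1 / 4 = -0.25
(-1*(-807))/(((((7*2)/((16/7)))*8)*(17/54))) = 43578/833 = 52.31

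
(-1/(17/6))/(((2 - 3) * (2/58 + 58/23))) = 4002/28985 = 0.14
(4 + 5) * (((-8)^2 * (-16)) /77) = -9216 /77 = -119.69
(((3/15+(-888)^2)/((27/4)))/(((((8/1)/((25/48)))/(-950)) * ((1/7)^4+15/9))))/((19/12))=-1183309140125/432288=-2737316.65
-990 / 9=-110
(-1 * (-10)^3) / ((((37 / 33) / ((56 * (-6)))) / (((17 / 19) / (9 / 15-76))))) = 942480000 / 265031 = 3556.11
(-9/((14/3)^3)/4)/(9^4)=-1/296352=-0.00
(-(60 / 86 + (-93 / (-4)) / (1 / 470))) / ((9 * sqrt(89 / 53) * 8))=-104425 * sqrt(4717) / 61232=-117.13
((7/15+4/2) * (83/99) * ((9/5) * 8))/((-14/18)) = -73704/1925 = -38.29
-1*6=-6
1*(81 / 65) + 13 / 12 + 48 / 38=3.59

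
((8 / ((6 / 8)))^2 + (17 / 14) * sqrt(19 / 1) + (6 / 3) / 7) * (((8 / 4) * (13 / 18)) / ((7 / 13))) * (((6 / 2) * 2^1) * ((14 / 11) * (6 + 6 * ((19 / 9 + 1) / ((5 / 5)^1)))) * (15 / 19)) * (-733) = -1317466580560 / 39501 - 1558372660 * sqrt(19) / 4389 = -34900424.83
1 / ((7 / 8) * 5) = 8 / 35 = 0.23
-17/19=-0.89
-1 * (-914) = 914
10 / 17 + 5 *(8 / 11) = 790 / 187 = 4.22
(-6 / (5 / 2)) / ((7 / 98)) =-168 / 5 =-33.60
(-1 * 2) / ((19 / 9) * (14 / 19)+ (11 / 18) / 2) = -72 / 67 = -1.07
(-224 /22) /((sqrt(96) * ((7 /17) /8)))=-272 * sqrt(6) /33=-20.19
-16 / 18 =-8 / 9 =-0.89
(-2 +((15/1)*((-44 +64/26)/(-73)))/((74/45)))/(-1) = -112024/35113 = -3.19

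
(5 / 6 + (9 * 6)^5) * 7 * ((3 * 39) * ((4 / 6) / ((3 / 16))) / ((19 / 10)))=703730817007.72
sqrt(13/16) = 0.90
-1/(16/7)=-7/16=-0.44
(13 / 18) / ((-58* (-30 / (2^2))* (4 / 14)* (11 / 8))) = 182 / 43065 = 0.00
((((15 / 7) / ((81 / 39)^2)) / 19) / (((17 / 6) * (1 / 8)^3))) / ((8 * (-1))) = -108160 / 183141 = -0.59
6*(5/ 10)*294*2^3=7056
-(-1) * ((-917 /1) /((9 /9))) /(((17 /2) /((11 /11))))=-107.88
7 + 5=12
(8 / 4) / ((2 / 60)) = 60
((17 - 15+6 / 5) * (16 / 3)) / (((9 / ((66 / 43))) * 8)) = 704 / 1935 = 0.36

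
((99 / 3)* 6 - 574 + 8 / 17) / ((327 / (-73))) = 155344 / 1853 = 83.83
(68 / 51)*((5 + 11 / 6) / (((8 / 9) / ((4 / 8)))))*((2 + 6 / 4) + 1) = 369 / 16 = 23.06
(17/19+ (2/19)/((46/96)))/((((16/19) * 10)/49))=23863/3680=6.48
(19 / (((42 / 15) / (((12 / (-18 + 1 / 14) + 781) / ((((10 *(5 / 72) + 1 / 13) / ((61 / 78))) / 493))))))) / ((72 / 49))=206156579965 / 114456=1801186.31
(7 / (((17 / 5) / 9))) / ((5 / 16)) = 1008 / 17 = 59.29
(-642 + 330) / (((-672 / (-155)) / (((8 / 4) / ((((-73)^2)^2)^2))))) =-2015 / 11290441286517134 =-0.00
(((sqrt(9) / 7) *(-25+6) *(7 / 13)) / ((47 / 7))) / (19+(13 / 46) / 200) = -1223600 / 35603581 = -0.03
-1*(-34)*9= 306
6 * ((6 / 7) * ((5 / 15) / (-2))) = -0.86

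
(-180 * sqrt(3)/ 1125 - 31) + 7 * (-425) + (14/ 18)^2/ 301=-10469891/ 3483 - 4 * sqrt(3)/ 25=-3006.28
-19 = -19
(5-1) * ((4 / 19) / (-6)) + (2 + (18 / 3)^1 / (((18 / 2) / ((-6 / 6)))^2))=992 / 513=1.93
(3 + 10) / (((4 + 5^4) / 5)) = 65 / 629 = 0.10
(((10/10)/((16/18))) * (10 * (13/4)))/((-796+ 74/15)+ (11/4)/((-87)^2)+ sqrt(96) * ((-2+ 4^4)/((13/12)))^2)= 75721493507148312525/759498883957935108389143484+ 5261983797702711456000 * sqrt(6)/189874720989483777097285871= 0.00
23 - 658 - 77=-712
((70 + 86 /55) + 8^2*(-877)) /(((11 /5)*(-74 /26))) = 40080352 /4477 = 8952.50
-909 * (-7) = 6363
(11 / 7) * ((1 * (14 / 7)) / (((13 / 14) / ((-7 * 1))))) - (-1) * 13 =-139 / 13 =-10.69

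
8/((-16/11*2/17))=-187/4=-46.75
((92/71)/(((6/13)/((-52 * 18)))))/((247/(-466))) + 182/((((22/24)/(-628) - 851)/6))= 3298479308832/665487331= 4956.49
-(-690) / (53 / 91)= 62790 / 53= 1184.72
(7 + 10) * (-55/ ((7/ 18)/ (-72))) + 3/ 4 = 4847061/ 28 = 173109.32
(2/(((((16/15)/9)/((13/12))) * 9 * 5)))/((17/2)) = 13/272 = 0.05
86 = 86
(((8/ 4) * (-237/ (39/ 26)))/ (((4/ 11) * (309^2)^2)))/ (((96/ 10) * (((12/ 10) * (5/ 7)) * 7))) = -4345/ 2625586951968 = -0.00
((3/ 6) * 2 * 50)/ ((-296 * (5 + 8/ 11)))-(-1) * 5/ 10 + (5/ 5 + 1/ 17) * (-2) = -261085/ 158508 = -1.65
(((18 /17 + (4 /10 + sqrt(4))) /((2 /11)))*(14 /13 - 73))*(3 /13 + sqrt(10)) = -4642.47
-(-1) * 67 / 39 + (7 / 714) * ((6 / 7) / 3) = 2662 / 1547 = 1.72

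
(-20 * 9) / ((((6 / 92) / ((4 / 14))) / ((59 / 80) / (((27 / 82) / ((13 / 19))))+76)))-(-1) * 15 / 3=-61134.92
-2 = -2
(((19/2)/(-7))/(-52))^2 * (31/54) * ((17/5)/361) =527/143095680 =0.00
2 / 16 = 1 / 8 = 0.12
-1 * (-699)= 699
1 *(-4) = -4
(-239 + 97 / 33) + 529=9667 / 33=292.94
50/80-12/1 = -91/8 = -11.38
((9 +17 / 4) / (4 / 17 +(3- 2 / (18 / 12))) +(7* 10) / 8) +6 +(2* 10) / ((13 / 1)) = 58649 / 2522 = 23.25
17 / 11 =1.55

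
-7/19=-0.37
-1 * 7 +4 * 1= -3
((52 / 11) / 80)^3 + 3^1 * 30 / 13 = 958348561 / 138424000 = 6.92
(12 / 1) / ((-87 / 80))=-320 / 29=-11.03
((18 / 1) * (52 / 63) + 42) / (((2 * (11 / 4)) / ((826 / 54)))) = 46964 / 297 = 158.13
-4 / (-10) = 2 / 5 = 0.40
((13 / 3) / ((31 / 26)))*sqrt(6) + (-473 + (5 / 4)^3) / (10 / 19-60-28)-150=-5127469 / 35456 + 338*sqrt(6) / 93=-135.71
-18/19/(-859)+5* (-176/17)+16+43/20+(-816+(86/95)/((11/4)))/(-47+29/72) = -3298956709381/204791011700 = -16.11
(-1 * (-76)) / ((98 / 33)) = 1254 / 49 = 25.59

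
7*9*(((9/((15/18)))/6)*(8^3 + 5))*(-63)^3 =-73298527533/5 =-14659705506.60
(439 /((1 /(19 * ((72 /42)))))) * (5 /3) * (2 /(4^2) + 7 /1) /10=475437 /28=16979.89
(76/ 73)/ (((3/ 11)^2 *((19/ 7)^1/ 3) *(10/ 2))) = 3388/ 1095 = 3.09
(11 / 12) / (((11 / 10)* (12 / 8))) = 5 / 9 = 0.56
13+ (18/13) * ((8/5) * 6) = 1709/65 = 26.29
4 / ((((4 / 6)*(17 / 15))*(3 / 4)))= 120 / 17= 7.06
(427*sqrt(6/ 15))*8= 3416*sqrt(10)/ 5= 2160.47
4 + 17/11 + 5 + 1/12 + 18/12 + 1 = 1733/132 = 13.13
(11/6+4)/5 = 7/6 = 1.17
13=13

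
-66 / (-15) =22 / 5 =4.40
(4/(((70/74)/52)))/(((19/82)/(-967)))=-610246624/665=-917664.10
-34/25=-1.36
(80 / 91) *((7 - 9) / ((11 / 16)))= -2560 / 1001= -2.56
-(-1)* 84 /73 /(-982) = -42 /35843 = -0.00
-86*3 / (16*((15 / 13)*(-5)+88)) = -0.20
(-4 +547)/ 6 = 181/ 2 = 90.50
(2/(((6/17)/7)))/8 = 4.96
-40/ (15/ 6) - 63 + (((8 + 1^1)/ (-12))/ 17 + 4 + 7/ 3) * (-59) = -91813/ 204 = -450.06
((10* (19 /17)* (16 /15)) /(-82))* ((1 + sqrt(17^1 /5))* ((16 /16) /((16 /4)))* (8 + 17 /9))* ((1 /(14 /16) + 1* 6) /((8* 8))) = -8455* sqrt(85) /1053864-42275 /1053864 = -0.11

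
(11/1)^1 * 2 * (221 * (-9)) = -43758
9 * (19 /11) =171 /11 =15.55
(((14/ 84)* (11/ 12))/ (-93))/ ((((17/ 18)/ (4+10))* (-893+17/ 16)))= 616/ 22562451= 0.00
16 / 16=1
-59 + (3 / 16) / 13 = -58.99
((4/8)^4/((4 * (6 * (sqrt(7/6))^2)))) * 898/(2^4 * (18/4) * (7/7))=449/16128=0.03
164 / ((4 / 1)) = 41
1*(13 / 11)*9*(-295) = -34515 / 11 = -3137.73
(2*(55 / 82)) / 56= 55 / 2296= 0.02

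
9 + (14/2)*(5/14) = 23/2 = 11.50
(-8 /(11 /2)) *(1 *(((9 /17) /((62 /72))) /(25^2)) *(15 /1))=-0.02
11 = 11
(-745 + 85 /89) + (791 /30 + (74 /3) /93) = -178140833 /248310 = -717.41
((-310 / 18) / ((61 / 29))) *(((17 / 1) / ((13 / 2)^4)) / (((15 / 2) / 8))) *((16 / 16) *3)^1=-3912448 / 15679989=-0.25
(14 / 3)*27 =126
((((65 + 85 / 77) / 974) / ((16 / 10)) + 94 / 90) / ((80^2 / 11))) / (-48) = -14672249 / 377008128000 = -0.00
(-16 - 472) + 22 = -466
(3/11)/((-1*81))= -0.00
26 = 26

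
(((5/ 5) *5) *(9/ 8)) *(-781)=-35145/ 8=-4393.12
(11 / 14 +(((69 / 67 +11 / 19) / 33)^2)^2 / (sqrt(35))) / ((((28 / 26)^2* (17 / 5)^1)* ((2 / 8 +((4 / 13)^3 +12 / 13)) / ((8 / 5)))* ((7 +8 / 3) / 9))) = 52254844263914799104* sqrt(35) / 1030353273013987132840886025 +441096084 / 1786530935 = 0.25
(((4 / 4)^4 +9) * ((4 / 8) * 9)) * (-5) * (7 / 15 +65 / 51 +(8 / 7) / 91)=-4273020 / 10829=-394.59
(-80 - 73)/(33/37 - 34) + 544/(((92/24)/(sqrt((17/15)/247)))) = 5661/1225 + 1088 * sqrt(62985)/28405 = 14.23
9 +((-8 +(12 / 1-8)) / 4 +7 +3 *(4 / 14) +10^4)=70111 / 7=10015.86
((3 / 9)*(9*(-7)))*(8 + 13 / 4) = -945 / 4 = -236.25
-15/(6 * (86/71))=-355/172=-2.06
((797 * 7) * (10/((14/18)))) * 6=430380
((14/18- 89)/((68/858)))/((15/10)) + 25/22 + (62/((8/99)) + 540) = 3812209/6732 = 566.28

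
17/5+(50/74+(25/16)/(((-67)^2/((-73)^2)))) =78801921/13287440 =5.93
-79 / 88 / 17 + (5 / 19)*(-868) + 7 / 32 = -25951693 / 113696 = -228.26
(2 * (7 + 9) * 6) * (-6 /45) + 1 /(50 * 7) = -8959 /350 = -25.60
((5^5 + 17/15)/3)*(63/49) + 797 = 74787/35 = 2136.77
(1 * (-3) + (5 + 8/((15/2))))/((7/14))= 6.13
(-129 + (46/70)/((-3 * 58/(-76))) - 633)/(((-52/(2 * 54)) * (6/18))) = 62624232/13195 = 4746.06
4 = 4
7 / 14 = 1 / 2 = 0.50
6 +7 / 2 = 19 / 2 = 9.50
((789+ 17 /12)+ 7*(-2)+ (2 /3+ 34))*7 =5677.58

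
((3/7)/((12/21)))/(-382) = -3/1528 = -0.00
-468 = -468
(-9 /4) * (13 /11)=-117 /44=-2.66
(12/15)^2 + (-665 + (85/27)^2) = -11927336/18225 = -654.45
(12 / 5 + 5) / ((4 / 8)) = 14.80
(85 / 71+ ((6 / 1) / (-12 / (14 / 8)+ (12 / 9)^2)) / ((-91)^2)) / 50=16086883 / 671944000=0.02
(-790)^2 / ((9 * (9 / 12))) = 2496400 / 27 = 92459.26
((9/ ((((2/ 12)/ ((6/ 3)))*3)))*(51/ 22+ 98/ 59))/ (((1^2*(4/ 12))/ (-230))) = -64149300/ 649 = -98843.30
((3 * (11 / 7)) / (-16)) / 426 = -11 / 15904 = -0.00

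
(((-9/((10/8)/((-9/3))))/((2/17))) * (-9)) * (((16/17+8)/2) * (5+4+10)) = -701784/5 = -140356.80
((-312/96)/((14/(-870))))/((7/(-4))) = -5655/49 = -115.41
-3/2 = -1.50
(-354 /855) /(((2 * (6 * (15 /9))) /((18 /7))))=-177 /3325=-0.05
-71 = -71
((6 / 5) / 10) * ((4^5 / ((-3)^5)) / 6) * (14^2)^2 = -19668992 / 6075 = -3237.69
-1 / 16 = -0.06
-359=-359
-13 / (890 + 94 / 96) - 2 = -86158 / 42767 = -2.01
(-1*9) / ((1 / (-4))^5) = 9216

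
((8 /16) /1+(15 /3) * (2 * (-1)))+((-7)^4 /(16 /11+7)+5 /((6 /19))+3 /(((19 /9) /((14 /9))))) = 172302 /589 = 292.53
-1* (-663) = 663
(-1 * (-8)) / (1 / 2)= 16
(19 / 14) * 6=8.14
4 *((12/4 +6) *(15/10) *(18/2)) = 486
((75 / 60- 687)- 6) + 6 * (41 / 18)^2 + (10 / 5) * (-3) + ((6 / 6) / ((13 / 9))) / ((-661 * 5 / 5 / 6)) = -618658867 / 928044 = -666.63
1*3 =3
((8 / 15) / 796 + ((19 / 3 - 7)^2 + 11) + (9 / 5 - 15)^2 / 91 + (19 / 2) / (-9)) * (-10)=-100268227 / 814905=-123.04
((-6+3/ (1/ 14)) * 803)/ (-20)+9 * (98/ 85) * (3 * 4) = -22455/ 17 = -1320.88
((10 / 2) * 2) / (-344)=-5 / 172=-0.03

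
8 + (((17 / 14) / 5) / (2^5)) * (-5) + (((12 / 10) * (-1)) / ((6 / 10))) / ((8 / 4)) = 3119 / 448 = 6.96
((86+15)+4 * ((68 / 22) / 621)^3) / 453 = 32193947530507 / 144394635248523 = 0.22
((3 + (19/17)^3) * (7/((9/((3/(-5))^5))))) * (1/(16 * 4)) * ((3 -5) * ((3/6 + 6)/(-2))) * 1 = -26533143/982600000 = -0.03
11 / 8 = 1.38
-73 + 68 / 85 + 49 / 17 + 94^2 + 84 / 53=8768.27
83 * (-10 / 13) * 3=-2490 / 13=-191.54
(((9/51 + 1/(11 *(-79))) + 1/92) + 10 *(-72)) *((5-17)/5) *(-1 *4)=-6910.21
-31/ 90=-0.34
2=2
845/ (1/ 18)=15210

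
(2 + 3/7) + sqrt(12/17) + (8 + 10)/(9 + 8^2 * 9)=2 * sqrt(51)/17 + 1119/455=3.30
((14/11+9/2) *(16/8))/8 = 127/88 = 1.44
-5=-5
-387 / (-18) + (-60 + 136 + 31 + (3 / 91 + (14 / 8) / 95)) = 4445307 / 34580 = 128.55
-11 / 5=-2.20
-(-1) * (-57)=-57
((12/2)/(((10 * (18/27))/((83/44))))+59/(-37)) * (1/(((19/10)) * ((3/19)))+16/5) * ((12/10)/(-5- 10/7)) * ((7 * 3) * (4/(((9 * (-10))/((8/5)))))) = 32250232/171703125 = 0.19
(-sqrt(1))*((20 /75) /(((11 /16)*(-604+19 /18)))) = 384 /596915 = 0.00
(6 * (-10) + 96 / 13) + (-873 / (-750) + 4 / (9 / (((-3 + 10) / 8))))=-746789 / 14625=-51.06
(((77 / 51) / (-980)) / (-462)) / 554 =1 / 166133520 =0.00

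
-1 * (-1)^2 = -1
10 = 10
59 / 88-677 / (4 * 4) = -7329 / 176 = -41.64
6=6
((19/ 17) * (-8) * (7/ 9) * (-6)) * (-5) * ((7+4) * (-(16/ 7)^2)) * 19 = 81326080/ 357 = 227804.15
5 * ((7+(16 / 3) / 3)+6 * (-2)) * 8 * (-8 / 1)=1031.11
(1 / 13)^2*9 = 9 / 169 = 0.05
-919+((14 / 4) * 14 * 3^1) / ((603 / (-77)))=-188492 / 201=-937.77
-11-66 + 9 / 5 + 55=-101 / 5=-20.20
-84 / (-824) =21 / 206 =0.10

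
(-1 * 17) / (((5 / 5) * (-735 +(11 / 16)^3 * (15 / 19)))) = 1323008 / 57180675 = 0.02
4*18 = 72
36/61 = 0.59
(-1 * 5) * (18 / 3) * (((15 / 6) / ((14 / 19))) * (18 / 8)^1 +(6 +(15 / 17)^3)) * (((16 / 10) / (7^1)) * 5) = -118202265 / 240737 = -491.00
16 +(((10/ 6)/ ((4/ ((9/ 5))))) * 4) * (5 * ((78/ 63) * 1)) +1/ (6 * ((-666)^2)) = 644043319/ 18629352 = 34.57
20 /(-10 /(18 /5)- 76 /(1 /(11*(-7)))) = 180 /52643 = 0.00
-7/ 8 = -0.88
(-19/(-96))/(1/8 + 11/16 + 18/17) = 323/3054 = 0.11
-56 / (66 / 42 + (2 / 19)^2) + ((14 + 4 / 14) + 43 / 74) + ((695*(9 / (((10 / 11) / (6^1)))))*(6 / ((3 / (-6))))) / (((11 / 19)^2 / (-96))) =3233101555150825 / 22786302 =141887944.57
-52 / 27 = -1.93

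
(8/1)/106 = 0.08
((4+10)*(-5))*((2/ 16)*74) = -1295/ 2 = -647.50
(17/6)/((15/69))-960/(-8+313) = 18091/1830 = 9.89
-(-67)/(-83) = -67/83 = -0.81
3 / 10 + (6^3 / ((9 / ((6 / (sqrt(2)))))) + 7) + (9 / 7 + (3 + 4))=1091 / 70 + 72 * sqrt(2)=117.41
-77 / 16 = -4.81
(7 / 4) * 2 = 7 / 2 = 3.50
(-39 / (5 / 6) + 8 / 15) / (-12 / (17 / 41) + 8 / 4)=5899 / 3435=1.72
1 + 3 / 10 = 13 / 10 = 1.30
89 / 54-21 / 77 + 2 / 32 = 6833 / 4752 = 1.44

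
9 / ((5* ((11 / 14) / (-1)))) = -126 / 55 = -2.29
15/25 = 3/5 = 0.60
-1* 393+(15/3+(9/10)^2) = -38719/100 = -387.19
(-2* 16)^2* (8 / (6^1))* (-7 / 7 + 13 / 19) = -8192 / 19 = -431.16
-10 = -10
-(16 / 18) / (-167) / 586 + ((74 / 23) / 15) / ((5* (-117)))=-3531194 / 9875499075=-0.00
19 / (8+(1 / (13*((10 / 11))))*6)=1235 / 553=2.23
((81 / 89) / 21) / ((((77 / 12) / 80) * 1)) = 25920 / 47971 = 0.54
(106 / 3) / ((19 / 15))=27.89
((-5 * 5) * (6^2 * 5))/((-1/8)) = 36000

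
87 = 87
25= 25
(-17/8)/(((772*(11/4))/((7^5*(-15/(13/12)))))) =12857355/55198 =232.93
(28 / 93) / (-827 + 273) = -14 / 25761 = -0.00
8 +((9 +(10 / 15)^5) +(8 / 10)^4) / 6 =9.59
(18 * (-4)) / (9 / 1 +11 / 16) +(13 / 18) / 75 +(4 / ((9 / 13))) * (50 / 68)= -2258329 / 711450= -3.17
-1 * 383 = -383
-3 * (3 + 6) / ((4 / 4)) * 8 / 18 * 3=-36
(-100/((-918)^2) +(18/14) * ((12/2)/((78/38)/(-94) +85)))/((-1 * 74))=-20292358439/16563187814418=-0.00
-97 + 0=-97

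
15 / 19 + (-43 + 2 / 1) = -764 / 19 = -40.21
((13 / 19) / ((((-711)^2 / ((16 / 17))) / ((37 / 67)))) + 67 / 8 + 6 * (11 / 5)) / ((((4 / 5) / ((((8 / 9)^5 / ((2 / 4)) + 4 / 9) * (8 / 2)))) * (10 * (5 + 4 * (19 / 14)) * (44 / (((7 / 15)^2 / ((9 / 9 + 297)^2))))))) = 14860708456805424941 / 165836318445660421294084800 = 0.00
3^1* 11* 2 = 66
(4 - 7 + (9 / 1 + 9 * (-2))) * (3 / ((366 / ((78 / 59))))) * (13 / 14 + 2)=-9594 / 25193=-0.38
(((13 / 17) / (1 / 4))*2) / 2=52 / 17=3.06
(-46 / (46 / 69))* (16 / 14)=-552 / 7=-78.86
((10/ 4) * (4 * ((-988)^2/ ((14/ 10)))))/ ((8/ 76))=463668400/ 7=66238342.86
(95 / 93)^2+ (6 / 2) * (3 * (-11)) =-847226 / 8649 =-97.96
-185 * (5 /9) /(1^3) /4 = -925 /36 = -25.69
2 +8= 10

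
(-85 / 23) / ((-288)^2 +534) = -85 / 1919994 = -0.00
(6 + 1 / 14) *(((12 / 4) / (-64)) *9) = -2295 / 896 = -2.56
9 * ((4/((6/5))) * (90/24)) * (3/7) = 675/14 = 48.21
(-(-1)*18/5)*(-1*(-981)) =17658/5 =3531.60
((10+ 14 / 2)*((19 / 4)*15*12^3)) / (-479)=-2093040 / 479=-4369.60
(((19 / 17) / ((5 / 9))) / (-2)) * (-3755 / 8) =128421 / 272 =472.14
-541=-541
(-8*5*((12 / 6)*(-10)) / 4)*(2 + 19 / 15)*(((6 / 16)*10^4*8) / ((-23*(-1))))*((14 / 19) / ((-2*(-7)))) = 19600000 / 437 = 44851.26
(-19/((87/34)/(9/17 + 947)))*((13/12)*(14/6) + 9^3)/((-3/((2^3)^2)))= 257916141440/2349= 109798272.22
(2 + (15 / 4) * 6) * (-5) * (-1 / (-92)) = -1.33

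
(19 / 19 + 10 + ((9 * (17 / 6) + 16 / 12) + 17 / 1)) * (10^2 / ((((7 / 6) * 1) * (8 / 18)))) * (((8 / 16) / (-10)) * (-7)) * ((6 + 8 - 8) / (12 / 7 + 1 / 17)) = 5285385 / 422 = 12524.61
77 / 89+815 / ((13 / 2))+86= 245573 / 1157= 212.25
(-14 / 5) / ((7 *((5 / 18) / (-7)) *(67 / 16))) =4032 / 1675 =2.41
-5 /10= -0.50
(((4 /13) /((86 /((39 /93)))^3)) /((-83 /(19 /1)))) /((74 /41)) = -131651 /29095796866508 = -0.00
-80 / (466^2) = -20 / 54289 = -0.00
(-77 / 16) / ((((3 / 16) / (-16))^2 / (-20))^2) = -8267812044800 / 81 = -102071753639.51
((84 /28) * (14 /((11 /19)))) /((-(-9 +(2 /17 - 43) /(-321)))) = 34561 /4224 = 8.18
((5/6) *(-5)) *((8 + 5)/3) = -325/18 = -18.06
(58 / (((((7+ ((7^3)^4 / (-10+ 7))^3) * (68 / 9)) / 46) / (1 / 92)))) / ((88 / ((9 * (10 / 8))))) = -317115 / 63471829526496665500502703657477632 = -0.00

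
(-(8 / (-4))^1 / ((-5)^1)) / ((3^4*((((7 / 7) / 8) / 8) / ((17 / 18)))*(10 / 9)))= -0.27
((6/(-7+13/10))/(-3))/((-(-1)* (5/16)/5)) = 320/57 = 5.61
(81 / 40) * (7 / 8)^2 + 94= 244609 / 2560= 95.55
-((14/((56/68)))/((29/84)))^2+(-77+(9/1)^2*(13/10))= -20153837/8410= -2396.41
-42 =-42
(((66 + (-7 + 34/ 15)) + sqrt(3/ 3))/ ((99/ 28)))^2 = 310.14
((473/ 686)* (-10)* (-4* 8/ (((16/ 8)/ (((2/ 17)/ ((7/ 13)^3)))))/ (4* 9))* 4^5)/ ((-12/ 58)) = -617190379520/ 54000891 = -11429.26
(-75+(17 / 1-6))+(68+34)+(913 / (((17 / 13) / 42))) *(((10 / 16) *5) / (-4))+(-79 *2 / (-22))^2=-751030017 / 32912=-22819.34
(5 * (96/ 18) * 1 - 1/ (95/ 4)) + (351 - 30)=99073/ 285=347.62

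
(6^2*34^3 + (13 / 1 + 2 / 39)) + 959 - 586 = 55197872 / 39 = 1415330.05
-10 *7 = -70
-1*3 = -3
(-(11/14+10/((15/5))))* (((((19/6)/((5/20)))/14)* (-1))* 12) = 6574/147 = 44.72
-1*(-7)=7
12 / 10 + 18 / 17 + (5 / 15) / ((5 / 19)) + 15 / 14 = 16411 / 3570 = 4.60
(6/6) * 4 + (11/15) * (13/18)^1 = 1223/270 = 4.53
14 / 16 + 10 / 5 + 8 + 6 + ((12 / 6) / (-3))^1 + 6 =533 / 24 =22.21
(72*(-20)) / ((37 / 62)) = -89280 / 37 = -2412.97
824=824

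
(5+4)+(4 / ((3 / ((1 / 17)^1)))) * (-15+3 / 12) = 7.84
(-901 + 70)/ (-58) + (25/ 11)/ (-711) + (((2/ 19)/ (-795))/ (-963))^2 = 152762912792213423633/ 10664532043221726450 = 14.32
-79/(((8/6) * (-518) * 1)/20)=1185/518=2.29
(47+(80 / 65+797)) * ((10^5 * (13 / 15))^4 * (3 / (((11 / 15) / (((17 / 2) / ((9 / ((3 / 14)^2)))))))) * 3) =41039081200000000000000000 / 1617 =25379765739022881880024.74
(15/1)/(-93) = -5/31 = -0.16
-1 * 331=-331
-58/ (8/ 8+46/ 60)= -1740/ 53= -32.83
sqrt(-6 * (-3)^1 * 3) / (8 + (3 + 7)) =sqrt(6) / 6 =0.41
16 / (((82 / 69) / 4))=2208 / 41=53.85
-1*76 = -76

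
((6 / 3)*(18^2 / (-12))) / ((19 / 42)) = -2268 / 19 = -119.37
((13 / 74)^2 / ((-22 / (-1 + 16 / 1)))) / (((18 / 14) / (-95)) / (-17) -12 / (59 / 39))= 563610775 / 212440686216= 0.00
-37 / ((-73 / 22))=814 / 73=11.15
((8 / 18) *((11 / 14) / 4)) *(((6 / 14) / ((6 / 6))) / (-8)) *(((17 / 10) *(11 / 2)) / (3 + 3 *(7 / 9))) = -2057 / 250880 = -0.01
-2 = -2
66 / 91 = 0.73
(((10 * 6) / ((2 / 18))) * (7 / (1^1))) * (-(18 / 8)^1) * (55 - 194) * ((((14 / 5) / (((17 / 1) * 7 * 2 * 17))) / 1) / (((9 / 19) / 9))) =4492341 / 289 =15544.43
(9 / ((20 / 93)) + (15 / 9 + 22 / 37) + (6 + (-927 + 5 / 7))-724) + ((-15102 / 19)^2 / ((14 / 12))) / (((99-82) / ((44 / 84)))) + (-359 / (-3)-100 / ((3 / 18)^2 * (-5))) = 10631256568291 / 667582860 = 15925.00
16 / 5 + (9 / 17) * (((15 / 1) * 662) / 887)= 688114 / 75395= 9.13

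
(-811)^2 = 657721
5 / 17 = 0.29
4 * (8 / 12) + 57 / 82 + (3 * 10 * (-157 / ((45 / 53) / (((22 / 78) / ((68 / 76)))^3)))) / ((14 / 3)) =-5666771069977 / 167283257778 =-33.88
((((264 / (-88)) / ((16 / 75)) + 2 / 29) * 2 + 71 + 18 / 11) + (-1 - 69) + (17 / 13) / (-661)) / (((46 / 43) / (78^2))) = -2797072588089 / 19399028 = -144186.22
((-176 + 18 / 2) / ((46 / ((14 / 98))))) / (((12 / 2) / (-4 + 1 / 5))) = 3173 / 9660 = 0.33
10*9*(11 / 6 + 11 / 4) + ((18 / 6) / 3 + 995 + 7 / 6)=4229 / 3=1409.67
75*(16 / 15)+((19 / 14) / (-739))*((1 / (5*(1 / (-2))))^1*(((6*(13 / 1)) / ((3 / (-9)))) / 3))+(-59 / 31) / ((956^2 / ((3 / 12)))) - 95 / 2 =95097033482317 / 2931230375360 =32.44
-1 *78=-78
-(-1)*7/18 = 7/18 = 0.39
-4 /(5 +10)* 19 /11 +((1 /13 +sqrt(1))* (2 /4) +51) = 109562 /2145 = 51.08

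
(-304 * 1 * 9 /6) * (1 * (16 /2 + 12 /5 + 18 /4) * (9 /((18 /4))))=-67944 /5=-13588.80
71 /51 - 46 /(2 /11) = -12832 /51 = -251.61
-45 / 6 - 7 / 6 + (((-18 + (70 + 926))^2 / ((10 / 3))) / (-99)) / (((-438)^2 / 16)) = -7833022 / 879285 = -8.91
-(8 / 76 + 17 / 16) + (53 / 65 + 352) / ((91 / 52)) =27725003 / 138320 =200.44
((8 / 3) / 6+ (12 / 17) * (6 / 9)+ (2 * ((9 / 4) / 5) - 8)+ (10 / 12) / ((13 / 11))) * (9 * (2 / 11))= -108994 / 12155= -8.97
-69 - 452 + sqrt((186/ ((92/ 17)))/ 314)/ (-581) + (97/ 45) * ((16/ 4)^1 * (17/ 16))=-92131/ 180 - sqrt(5708991)/ 4195982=-511.84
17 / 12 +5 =77 / 12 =6.42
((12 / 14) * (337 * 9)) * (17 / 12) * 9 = 464049 / 14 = 33146.36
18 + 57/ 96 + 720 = 23635/ 32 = 738.59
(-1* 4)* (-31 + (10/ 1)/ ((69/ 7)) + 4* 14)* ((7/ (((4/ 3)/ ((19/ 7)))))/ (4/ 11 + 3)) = -375155/ 851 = -440.84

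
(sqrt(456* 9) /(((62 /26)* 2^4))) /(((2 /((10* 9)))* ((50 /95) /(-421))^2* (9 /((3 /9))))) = 831792013* sqrt(114) /4960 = 1790546.05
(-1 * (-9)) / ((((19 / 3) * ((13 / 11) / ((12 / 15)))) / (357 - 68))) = 343332 / 1235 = 278.00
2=2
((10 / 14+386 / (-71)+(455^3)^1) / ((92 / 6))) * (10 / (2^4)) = 175558485105 / 45724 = 3839525.96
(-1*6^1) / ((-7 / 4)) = 3.43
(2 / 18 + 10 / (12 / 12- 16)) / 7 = -5 / 63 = -0.08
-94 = -94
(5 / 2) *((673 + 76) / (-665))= -2.82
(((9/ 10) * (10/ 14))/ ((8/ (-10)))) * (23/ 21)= -345/ 392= -0.88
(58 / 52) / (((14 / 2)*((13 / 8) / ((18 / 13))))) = 2088 / 15379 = 0.14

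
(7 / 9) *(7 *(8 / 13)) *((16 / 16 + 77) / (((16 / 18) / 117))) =34398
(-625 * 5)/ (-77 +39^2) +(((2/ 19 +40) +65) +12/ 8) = 150813/ 1444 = 104.44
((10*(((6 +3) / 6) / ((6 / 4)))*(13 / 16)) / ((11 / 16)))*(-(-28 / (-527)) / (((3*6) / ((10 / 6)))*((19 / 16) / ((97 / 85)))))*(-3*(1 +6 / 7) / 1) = 5245760 / 16851879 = 0.31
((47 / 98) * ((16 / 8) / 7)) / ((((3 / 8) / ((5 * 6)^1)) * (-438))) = -1880 / 75117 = -0.03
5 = 5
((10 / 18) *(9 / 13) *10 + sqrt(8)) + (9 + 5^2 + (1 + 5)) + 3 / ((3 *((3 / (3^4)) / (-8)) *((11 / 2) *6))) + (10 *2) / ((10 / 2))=2 *sqrt(2) + 5906 / 143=44.13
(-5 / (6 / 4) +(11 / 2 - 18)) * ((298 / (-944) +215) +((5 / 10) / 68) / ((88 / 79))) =-14401604515 / 4236672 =-3399.27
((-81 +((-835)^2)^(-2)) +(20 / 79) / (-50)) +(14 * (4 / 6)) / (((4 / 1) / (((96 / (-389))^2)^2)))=-71225771131101179221771386 / 879369500054740899199375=-81.00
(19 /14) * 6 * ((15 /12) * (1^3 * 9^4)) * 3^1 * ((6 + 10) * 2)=6411034.29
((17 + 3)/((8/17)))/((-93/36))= -16.45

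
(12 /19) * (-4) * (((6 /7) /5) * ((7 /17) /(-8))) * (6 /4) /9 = 6 /1615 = 0.00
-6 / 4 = -3 / 2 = -1.50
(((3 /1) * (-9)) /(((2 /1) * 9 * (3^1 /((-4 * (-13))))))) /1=-26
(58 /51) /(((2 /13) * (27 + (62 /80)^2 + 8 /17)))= 0.26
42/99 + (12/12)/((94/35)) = 2471/3102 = 0.80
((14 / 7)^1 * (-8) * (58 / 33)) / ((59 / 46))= -42688 / 1947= -21.93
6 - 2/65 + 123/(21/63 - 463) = 514559/90220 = 5.70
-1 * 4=-4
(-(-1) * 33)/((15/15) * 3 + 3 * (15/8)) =88/23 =3.83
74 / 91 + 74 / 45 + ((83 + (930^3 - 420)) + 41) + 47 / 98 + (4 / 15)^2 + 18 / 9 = 230568850637239 / 286650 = 804356709.01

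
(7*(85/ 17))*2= 70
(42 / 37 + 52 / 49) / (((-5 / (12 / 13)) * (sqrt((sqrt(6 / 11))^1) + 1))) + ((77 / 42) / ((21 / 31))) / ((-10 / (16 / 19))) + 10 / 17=0.14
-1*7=-7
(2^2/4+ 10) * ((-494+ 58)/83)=-4796/83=-57.78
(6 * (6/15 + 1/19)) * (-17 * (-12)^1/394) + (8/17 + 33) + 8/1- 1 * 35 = 2506022/318155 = 7.88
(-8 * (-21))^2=28224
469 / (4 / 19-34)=-8911 / 642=-13.88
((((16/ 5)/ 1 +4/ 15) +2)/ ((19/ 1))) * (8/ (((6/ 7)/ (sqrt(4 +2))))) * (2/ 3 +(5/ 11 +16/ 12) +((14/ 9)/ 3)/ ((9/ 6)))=18.42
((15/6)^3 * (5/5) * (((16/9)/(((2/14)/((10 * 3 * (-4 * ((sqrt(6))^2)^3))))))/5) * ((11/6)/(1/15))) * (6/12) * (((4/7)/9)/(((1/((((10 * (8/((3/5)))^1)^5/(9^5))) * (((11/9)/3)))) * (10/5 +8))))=-9912320000000000000/387420489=-25585430511.39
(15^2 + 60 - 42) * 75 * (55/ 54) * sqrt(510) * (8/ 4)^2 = 74250 * sqrt(510) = 1676801.08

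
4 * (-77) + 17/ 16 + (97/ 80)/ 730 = -17925053/ 58400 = -306.94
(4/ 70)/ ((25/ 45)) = 18/ 175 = 0.10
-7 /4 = -1.75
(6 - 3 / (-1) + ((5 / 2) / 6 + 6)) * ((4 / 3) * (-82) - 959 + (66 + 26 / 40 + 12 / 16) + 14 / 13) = -1803491 / 117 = -15414.45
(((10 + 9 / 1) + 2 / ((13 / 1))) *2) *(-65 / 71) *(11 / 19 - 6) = 256470 / 1349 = 190.12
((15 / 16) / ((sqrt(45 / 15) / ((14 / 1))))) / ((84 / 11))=55 * sqrt(3) / 96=0.99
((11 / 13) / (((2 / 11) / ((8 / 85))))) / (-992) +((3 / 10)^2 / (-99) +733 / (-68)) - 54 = -976388607 / 15072200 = -64.78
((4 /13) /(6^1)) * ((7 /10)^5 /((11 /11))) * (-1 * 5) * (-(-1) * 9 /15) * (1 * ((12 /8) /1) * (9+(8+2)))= -957999 /1300000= -0.74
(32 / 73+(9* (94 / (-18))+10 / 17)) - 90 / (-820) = -4667177 / 101762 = -45.86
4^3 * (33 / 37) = 2112 / 37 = 57.08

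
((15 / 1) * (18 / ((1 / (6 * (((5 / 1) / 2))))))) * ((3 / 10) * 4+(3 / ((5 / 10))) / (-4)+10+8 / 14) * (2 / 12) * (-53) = -5144445 / 14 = -367460.36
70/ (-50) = -7/ 5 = -1.40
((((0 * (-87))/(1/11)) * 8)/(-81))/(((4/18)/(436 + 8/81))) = 0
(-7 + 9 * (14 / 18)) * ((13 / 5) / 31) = 0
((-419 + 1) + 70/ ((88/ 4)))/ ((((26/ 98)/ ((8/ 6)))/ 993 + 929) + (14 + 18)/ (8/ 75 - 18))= -6019260156/ 13454398669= -0.45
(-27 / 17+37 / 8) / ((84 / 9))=177 / 544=0.33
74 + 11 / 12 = 899 / 12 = 74.92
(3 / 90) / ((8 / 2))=1 / 120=0.01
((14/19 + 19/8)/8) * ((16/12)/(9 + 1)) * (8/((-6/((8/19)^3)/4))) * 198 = -2663936/651605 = -4.09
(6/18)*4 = 4/3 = 1.33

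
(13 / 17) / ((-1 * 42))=-13 / 714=-0.02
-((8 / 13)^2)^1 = -64 / 169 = -0.38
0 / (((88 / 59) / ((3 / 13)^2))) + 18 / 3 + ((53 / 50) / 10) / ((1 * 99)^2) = 29403053 / 4900500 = 6.00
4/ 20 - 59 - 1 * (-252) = 966/ 5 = 193.20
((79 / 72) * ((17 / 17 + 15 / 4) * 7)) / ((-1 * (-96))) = 10507 / 27648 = 0.38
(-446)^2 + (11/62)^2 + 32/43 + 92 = 32894558547/165292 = 199008.78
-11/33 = -1/3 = -0.33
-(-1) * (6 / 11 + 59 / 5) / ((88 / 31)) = 21049 / 4840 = 4.35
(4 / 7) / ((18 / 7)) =2 / 9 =0.22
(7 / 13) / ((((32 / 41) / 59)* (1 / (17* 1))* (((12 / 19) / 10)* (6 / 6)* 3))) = 27346795 / 7488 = 3652.08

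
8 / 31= 0.26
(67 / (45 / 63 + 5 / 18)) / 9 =938 / 125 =7.50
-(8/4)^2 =-4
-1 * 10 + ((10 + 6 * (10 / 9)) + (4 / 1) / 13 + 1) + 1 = 350 / 39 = 8.97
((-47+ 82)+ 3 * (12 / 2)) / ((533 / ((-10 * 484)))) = -256520 / 533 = -481.28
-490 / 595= -14 / 17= -0.82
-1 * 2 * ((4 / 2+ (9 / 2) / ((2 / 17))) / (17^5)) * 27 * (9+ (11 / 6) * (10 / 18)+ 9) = -165347 / 5679428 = -0.03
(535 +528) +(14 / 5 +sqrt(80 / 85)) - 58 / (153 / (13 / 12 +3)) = 4 *sqrt(17) / 17 +4884917 / 4590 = 1065.22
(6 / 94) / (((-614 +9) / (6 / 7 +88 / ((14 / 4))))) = -78 / 28435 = -0.00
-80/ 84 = -20/ 21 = -0.95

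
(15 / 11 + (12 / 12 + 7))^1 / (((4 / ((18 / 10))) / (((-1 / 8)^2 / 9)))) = 103 / 14080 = 0.01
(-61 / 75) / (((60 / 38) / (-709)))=821731 / 2250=365.21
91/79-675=-673.85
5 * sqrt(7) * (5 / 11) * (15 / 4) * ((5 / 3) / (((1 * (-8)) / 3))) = -14.09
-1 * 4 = -4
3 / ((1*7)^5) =3 / 16807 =0.00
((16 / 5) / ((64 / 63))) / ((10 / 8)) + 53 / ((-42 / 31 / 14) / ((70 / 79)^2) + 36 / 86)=8776036493 / 48227775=181.97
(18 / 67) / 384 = 3 / 4288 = 0.00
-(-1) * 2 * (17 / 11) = 34 / 11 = 3.09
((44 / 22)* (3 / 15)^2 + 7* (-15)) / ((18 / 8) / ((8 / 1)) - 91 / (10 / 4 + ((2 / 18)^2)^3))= 31862189536 / 10968562575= 2.90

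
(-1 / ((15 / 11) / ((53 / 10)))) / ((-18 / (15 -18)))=-583 / 900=-0.65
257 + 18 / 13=3359 / 13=258.38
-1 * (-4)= 4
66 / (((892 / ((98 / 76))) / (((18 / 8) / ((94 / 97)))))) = 1411641 / 6372448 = 0.22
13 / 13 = 1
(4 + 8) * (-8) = -96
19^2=361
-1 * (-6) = 6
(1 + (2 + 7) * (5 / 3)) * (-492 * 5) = -39360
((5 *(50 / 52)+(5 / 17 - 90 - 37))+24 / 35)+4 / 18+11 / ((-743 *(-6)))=-6257965592 / 51723945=-120.99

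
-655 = -655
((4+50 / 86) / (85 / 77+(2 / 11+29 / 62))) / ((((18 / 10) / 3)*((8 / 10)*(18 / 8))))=2137450 / 883521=2.42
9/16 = 0.56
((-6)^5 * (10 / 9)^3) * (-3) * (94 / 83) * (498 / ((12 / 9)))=13536000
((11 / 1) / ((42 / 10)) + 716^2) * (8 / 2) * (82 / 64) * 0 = 0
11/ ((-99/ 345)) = -115/ 3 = -38.33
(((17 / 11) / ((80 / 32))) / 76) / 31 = 17 / 64790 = 0.00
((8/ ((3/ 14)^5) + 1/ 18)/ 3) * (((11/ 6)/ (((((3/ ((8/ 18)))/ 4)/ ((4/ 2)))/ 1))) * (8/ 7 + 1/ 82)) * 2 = 167354143528/ 5649021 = 29625.34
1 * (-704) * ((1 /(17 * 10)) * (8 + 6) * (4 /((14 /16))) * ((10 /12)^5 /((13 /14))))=-6160000 /53703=-114.70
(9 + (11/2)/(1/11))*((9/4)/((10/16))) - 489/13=13818/65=212.58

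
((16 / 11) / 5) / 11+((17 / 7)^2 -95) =-2640646 / 29645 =-89.08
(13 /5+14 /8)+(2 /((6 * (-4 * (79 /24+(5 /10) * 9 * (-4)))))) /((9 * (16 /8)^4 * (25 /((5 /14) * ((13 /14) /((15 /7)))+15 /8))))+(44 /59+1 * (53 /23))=1071950507777 /144855950400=7.40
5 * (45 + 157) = 1010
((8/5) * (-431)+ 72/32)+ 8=-679.35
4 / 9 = 0.44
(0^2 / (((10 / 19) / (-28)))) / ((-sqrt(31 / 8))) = 0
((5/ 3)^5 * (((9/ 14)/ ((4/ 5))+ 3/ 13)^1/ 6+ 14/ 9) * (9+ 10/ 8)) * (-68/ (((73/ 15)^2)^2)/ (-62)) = 30824552734375/ 69216282311904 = 0.45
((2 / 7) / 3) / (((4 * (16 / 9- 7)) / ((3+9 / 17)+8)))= -42 / 799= -0.05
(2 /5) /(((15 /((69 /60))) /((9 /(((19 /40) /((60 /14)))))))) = 1656 /665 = 2.49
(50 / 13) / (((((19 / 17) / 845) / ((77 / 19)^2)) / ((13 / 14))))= 44347.41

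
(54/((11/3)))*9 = 1458/11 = 132.55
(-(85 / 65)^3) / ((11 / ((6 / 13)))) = -29478 / 314171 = -0.09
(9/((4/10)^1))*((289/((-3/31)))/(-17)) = 7905/2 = 3952.50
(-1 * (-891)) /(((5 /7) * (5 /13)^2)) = 1054053 /125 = 8432.42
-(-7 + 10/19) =123/19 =6.47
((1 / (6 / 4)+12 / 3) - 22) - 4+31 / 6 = -16.17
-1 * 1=-1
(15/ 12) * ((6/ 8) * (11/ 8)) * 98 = 8085/ 64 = 126.33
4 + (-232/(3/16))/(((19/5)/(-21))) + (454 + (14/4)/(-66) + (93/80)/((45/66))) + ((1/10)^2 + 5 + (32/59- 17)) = 53906932649/7398600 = 7286.10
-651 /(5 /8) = -5208 /5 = -1041.60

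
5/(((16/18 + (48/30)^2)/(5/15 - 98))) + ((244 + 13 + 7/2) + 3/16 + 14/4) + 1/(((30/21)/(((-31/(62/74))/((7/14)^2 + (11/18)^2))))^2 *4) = 219289306833/395798800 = 554.04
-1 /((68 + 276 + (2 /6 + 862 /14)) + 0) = -21 /8524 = -0.00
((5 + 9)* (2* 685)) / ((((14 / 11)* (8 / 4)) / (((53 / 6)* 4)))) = 798710 / 3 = 266236.67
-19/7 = -2.71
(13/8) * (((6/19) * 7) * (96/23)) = 6552/437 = 14.99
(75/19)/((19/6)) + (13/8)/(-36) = 124907/103968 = 1.20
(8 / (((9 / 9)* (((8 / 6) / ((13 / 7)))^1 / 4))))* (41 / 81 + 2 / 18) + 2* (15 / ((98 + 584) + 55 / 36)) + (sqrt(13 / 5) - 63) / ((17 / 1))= 23.95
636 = 636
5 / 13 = 0.38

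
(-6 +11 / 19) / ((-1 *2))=103 / 38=2.71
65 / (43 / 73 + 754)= 949 / 11017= 0.09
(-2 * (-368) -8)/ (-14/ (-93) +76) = 33852/ 3541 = 9.56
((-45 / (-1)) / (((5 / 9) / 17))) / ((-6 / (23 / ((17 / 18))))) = -5589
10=10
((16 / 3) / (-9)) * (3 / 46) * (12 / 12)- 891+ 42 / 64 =-890.38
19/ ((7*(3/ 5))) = 95/ 21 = 4.52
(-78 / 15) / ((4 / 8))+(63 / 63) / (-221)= -10.40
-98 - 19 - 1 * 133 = -250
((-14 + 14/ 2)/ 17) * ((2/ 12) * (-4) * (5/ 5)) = 14/ 51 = 0.27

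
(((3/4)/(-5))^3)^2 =729/64000000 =0.00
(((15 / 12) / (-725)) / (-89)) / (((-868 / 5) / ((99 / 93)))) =-33 / 277798192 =-0.00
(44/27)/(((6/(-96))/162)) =-4224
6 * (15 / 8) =45 / 4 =11.25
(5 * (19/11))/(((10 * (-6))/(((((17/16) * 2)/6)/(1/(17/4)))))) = -5491/25344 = -0.22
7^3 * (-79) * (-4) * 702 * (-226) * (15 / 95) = -51587918928 / 19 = -2715153627.79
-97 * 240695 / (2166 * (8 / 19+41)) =-23347415 / 89718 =-260.23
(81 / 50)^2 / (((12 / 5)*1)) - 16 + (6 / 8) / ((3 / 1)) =-29313 / 2000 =-14.66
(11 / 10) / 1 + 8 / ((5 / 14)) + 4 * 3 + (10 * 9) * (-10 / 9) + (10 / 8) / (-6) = -1553 / 24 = -64.71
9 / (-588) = -3 / 196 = -0.02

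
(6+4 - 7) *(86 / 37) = 258 / 37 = 6.97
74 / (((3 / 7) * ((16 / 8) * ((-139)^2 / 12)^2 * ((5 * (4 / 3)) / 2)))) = 18648 / 1866505205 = 0.00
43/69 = 0.62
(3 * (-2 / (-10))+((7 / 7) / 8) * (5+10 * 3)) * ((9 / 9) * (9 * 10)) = 1791 / 4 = 447.75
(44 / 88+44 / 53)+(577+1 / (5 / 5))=61409 / 106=579.33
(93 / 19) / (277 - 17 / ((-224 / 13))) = 20832 / 1183111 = 0.02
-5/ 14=-0.36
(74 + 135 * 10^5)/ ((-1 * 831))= -13500074/ 831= -16245.58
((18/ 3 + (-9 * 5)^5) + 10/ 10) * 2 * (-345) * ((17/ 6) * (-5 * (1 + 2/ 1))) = -5411287060350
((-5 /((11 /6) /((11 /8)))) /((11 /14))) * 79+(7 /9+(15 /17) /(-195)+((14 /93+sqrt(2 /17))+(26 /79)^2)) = -3183292914037 /8465904018+sqrt(34) /17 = -375.67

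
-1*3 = -3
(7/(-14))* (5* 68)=-170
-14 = -14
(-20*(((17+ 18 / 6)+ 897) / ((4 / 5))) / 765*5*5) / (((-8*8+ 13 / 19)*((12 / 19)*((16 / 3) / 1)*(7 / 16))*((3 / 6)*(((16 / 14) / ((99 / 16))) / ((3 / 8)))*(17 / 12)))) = 1365527625 / 59335168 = 23.01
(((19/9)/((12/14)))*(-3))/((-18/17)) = 2261/324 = 6.98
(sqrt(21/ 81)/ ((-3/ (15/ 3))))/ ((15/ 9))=-sqrt(21)/ 9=-0.51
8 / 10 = 4 / 5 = 0.80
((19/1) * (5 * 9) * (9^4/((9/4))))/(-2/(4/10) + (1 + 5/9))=-22438620/31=-723826.45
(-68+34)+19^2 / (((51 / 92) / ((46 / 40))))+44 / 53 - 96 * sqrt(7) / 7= 9673067 / 13515 - 96 * sqrt(7) / 7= 679.44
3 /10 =0.30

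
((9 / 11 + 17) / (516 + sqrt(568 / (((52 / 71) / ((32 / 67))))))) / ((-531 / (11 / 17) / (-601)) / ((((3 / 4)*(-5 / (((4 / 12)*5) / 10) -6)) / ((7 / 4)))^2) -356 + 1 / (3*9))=-612611829648 / 6306158936697481 + 774222624*sqrt(871) / 6306158936697481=-0.00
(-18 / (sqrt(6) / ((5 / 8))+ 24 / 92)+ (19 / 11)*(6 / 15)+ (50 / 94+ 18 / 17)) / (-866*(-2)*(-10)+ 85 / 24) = -46013163024 / 307791770300575+ 152352*sqrt(6) / 1400804507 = 0.00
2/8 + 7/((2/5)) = 71/4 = 17.75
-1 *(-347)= 347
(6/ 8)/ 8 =3/ 32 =0.09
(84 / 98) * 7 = 6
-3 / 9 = -0.33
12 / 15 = 4 / 5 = 0.80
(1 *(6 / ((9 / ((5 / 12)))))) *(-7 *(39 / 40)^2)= -1183 / 640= -1.85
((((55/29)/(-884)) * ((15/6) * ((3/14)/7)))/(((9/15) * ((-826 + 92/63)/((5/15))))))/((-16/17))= -4125/35093886464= -0.00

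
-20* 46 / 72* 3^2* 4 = -460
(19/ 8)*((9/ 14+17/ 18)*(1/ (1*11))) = 475/ 1386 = 0.34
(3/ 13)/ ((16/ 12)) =9/ 52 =0.17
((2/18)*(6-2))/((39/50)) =200/351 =0.57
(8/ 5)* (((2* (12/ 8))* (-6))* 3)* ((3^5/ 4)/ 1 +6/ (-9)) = -25956/ 5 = -5191.20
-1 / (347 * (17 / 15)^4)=-50625 / 28981787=-0.00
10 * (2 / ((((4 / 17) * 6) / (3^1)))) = 85 / 2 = 42.50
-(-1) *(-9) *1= -9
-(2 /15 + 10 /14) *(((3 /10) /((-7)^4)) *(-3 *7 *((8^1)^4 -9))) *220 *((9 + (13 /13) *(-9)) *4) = 0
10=10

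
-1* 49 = -49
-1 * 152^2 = -23104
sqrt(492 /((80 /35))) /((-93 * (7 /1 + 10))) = -sqrt(861) /3162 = -0.01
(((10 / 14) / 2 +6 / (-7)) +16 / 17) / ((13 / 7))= 105 / 442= 0.24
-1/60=-0.02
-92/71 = -1.30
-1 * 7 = -7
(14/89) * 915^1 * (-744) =-9530640/89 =-107085.84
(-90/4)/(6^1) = -15/4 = -3.75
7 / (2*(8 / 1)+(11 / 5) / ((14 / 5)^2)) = 1372 / 3191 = 0.43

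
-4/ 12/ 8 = -1/ 24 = -0.04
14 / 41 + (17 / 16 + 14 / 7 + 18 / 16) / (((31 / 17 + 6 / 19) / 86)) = 38230475 / 226648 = 168.68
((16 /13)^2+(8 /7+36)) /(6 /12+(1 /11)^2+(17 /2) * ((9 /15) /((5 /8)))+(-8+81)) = 276678600 /584512019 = 0.47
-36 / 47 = -0.77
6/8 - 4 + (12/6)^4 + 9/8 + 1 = 119/8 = 14.88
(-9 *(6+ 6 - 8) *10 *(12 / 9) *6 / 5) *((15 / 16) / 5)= -108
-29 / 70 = -0.41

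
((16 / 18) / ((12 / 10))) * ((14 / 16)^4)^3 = 69206436005 / 463856467968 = 0.15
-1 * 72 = -72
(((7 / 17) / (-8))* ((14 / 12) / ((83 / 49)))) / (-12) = 2401 / 812736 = 0.00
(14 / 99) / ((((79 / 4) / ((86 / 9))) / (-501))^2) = 46203817856 / 5560731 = 8308.95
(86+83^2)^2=48650625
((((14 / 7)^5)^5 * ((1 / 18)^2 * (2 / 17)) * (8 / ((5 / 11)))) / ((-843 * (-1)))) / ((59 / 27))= 1476395008 / 12682935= 116.41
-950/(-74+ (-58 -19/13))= 2470/347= 7.12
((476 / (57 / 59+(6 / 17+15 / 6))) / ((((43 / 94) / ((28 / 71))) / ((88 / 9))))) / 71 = 4705530368 / 317991321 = 14.80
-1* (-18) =18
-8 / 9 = -0.89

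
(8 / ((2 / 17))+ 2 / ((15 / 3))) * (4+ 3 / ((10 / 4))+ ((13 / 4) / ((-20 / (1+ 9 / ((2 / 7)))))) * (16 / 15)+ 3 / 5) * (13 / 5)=741 / 25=29.64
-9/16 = -0.56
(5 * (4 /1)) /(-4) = -5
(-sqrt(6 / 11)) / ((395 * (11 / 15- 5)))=3 * sqrt(66) / 55616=0.00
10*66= 660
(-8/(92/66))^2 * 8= 139392/529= 263.50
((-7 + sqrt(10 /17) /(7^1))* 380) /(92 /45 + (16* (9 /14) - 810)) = 418950 /125633 - 8550* sqrt(170) /2135761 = 3.28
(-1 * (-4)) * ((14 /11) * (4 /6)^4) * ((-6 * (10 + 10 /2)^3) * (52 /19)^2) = -605696000 /3971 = -152529.84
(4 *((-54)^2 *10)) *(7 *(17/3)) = 4626720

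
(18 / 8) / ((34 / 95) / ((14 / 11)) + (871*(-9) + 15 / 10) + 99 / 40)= -11970 / 41680837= -0.00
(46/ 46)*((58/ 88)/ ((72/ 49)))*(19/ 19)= 1421/ 3168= 0.45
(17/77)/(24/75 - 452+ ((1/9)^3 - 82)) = -0.00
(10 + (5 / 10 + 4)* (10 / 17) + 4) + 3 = 334 / 17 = 19.65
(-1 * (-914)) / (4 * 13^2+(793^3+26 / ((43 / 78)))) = 0.00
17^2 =289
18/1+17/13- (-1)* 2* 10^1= 511/13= 39.31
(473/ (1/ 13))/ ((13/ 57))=26961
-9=-9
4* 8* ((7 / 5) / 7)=32 / 5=6.40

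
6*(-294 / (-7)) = 252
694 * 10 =6940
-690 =-690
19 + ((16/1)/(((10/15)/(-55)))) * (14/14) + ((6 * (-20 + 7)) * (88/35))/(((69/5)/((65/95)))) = -4009503/3059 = -1310.72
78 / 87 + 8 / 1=258 / 29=8.90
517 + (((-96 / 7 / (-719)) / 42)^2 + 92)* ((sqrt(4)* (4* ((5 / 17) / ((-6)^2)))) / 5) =10934488241933 / 21100797137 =518.20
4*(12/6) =8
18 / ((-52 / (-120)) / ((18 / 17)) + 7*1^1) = 9720 / 4001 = 2.43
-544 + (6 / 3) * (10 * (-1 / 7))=-3828 / 7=-546.86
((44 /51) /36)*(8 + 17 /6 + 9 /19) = 14179 /52326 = 0.27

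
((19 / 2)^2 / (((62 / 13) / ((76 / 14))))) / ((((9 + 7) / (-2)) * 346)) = -89167 / 2402624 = -0.04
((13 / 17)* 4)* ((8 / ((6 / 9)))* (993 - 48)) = 589680 / 17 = 34687.06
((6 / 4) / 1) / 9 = 1 / 6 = 0.17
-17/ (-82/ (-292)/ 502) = -1245964/ 41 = -30389.37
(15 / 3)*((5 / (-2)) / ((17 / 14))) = -175 / 17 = -10.29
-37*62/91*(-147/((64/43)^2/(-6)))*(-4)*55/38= 7348582395/126464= 58108.10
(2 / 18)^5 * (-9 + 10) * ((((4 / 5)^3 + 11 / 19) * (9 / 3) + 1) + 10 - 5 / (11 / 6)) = 301628 / 1542655125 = 0.00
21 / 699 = 0.03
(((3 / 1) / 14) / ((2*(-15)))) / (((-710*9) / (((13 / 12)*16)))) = 13 / 670950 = 0.00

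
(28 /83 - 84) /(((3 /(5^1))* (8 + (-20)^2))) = -0.34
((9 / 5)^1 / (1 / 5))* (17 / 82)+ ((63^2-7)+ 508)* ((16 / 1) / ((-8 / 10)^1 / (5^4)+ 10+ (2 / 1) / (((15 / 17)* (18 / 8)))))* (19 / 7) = 4701372787791 / 266520254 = 17639.83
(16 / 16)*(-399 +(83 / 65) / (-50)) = -1296833 / 3250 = -399.03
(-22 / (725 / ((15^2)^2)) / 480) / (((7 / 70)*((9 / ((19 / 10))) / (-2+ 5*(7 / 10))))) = -10.13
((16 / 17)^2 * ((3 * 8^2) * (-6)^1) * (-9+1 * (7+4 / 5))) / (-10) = -884736 / 7225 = -122.45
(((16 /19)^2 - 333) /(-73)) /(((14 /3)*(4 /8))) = 359871 /184471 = 1.95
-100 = -100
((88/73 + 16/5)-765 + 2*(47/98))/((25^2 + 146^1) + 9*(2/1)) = -13586078/14111265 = -0.96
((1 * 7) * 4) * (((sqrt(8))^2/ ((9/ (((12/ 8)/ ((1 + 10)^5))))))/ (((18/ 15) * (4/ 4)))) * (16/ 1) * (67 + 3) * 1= 313600/ 1449459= 0.22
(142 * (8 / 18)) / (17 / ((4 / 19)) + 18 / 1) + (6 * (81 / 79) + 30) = 130792 / 3555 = 36.79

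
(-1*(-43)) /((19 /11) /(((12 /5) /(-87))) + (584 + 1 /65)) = 122980 /1491209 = 0.08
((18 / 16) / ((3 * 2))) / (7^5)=3 / 268912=0.00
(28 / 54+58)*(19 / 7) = 30020 / 189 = 158.84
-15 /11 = -1.36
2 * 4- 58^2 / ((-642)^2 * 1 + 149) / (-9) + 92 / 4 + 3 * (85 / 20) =649406431 / 14843268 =43.75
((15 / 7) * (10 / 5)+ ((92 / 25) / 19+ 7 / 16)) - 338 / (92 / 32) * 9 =-1288658883 / 1223600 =-1053.17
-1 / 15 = -0.07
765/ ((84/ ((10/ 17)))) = 75/ 14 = 5.36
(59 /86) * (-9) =-531 /86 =-6.17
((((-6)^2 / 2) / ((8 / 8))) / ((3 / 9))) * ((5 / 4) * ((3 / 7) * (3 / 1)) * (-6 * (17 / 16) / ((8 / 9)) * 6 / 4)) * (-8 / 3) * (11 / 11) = 2489.67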